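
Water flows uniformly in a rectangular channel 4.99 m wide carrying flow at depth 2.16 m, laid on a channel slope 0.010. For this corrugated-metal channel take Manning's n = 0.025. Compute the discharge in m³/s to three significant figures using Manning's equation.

A = b·y = 4.99 × 2.16 = 10.78 m²
P = b + 2y = 4.99 + 2×2.16 = 9.310 m
R = A/P = 10.78/9.310 = 1.158 m
Q = (1/n)·A·R^(2/3)·S^(1/2) = (1/0.025) × 10.78 × 1.158^(2/3) × 0.010^(1/2) = 47.54 m³/s

47.5 m³/s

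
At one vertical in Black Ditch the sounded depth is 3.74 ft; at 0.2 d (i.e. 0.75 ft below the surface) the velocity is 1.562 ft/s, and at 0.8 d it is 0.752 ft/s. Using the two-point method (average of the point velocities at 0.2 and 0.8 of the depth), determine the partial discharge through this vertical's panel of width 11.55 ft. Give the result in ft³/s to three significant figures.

v̄ = (1.562 + 0.752) / 2 = 1.157 ft/s
q = v̄ × d × w = 1.157 × 3.74 × 11.55 = 49.98 ft³/s

50.0 ft³/s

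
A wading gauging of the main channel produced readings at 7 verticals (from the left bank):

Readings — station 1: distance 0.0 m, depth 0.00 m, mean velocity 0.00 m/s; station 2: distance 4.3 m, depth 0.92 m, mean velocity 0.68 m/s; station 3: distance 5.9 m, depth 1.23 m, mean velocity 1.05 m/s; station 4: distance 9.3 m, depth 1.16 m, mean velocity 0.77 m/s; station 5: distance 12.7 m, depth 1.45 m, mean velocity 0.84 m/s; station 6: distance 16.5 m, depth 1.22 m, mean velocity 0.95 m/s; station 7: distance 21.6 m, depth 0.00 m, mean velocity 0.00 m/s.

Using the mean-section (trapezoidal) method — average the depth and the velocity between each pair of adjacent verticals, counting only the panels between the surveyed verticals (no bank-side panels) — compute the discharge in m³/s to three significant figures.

15.4 m³/s

Panel 1-2: Δb = 4.3 m, d̄ = (0.00+0.92)/2 = 0.46, v̄ = (0.00+0.68)/2 = 0.34 → q = 4.3×0.46×0.34 = 0.6725 m³/s
Panel 2-3: Δb = 1.6 m, d̄ = (0.92+1.23)/2 = 1.075, v̄ = (0.68+1.05)/2 = 0.865 → q = 1.6×1.075×0.865 = 1.488 m³/s
Panel 3-4: Δb = 3.4 m, d̄ = (1.23+1.16)/2 = 1.195, v̄ = (1.05+0.77)/2 = 0.91 → q = 3.4×1.195×0.91 = 3.697 m³/s
Panel 4-5: Δb = 3.4 m, d̄ = (1.16+1.45)/2 = 1.305, v̄ = (0.77+0.84)/2 = 0.805 → q = 3.4×1.305×0.805 = 3.572 m³/s
Panel 5-6: Δb = 3.8 m, d̄ = (1.45+1.22)/2 = 1.335, v̄ = (0.84+0.95)/2 = 0.895 → q = 3.8×1.335×0.895 = 4.540 m³/s
Panel 6-7: Δb = 5.1 m, d̄ = (1.22+0.00)/2 = 0.61, v̄ = (0.95+0.00)/2 = 0.475 → q = 5.1×0.61×0.475 = 1.478 m³/s
Q = Σ q = 15.45 m³/s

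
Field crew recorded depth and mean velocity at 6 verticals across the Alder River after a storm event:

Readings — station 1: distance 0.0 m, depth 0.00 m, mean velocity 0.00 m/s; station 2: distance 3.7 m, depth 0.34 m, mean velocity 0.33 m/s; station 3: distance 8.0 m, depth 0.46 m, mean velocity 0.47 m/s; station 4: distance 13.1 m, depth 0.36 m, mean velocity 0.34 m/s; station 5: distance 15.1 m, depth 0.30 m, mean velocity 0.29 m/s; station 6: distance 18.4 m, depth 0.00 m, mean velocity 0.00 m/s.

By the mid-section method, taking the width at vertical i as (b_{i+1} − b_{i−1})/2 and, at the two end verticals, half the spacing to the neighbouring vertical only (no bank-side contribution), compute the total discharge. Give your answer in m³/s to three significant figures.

w_2 = (8.0 − 0.0)/2 = 4 m; q_2 = 0.33 × 0.34 × 4 = 0.4488 m³/s
w_3 = (13.1 − 3.7)/2 = 4.7 m; q_3 = 0.47 × 0.46 × 4.7 = 1.016 m³/s
w_4 = (15.1 − 8.0)/2 = 3.55 m; q_4 = 0.34 × 0.36 × 3.55 = 0.4345 m³/s
w_5 = (18.4 − 13.1)/2 = 2.65 m; q_5 = 0.29 × 0.30 × 2.65 = 0.2306 m³/s
Stations 1, 6 contribute zero (depth or velocity is 0).
Q = Σ qᵢ = 2.130 m³/s

2.13 m³/s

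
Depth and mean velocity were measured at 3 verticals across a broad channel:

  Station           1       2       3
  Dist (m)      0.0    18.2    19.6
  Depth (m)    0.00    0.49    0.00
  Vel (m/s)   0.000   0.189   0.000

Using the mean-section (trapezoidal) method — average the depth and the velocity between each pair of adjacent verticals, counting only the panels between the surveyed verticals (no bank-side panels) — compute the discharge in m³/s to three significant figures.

Panel 1-2: Δb = 18.2 m, d̄ = (0.00+0.49)/2 = 0.245, v̄ = (0.000+0.189)/2 = 0.0945 → q = 18.2×0.245×0.0945 = 0.4214 m³/s
Panel 2-3: Δb = 1.4 m, d̄ = (0.49+0.00)/2 = 0.245, v̄ = (0.189+0.000)/2 = 0.0945 → q = 1.4×0.245×0.0945 = 0.03241 m³/s
Q = Σ q = 0.4538 m³/s

0.454 m³/s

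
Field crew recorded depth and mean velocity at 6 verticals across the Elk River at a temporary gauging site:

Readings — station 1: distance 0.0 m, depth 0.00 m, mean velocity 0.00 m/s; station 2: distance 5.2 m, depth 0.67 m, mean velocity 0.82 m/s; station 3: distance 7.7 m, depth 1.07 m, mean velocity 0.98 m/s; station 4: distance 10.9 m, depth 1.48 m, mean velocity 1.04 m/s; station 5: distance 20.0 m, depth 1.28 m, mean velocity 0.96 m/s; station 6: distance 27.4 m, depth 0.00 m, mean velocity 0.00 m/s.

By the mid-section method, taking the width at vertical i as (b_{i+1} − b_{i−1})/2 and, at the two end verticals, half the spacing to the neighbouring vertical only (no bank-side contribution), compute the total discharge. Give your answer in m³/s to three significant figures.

w_2 = (7.7 − 0.0)/2 = 3.85 m; q_2 = 0.82 × 0.67 × 3.85 = 2.115 m³/s
w_3 = (10.9 − 5.2)/2 = 2.85 m; q_3 = 0.98 × 1.07 × 2.85 = 2.989 m³/s
w_4 = (20.0 − 7.7)/2 = 6.15 m; q_4 = 1.04 × 1.48 × 6.15 = 9.466 m³/s
w_5 = (27.4 − 10.9)/2 = 8.25 m; q_5 = 0.96 × 1.28 × 8.25 = 10.14 m³/s
Stations 1, 6 contribute zero (depth or velocity is 0).
Q = Σ qᵢ = 24.71 m³/s

24.7 m³/s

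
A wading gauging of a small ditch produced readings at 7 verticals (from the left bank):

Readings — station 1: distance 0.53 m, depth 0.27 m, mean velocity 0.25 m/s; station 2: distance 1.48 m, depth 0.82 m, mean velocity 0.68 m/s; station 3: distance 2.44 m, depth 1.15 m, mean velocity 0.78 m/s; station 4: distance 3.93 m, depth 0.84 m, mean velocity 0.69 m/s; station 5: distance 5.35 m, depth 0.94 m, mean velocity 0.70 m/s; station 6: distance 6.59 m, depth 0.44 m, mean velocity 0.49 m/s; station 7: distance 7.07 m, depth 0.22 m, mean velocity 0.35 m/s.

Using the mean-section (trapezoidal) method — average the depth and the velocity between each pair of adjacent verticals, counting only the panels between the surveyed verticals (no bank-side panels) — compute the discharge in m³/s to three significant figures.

3.47 m³/s

Panel 1-2: Δb = 0.95 m, d̄ = (0.27+0.82)/2 = 0.545, v̄ = (0.25+0.68)/2 = 0.465 → q = 0.95×0.545×0.465 = 0.2408 m³/s
Panel 2-3: Δb = 0.96 m, d̄ = (0.82+1.15)/2 = 0.985, v̄ = (0.68+0.78)/2 = 0.73 → q = 0.96×0.985×0.73 = 0.6903 m³/s
Panel 3-4: Δb = 1.49 m, d̄ = (1.15+0.84)/2 = 0.995, v̄ = (0.78+0.69)/2 = 0.735 → q = 1.49×0.995×0.735 = 1.090 m³/s
Panel 4-5: Δb = 1.42 m, d̄ = (0.84+0.94)/2 = 0.89, v̄ = (0.69+0.70)/2 = 0.695 → q = 1.42×0.89×0.695 = 0.8783 m³/s
Panel 5-6: Δb = 1.24 m, d̄ = (0.94+0.44)/2 = 0.69, v̄ = (0.70+0.49)/2 = 0.595 → q = 1.24×0.69×0.595 = 0.5091 m³/s
Panel 6-7: Δb = 0.48 m, d̄ = (0.44+0.22)/2 = 0.33, v̄ = (0.49+0.35)/2 = 0.42 → q = 0.48×0.33×0.42 = 0.06653 m³/s
Q = Σ q = 3.475 m³/s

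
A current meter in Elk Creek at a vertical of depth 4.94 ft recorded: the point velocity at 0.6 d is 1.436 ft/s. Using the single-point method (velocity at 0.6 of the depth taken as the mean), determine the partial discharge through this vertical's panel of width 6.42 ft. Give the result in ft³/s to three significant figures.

45.5 ft³/s

v̄ = v₀.₆ = 1.436 ft/s
q = v̄ × d × w = 1.436 × 4.94 × 6.42 = 45.54 ft³/s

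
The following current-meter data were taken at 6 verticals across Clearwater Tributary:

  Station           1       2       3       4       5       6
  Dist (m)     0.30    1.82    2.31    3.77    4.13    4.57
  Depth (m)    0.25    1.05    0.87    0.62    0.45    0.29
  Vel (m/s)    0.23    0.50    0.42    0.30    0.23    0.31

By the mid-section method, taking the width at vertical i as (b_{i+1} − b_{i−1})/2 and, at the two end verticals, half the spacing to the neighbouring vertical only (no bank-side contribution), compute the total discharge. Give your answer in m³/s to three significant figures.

1.16 m³/s

w_1 = (1.82 − 0.30)/2 = 0.76 m; q_1 = 0.23 × 0.25 × 0.76 = 0.04370 m³/s
w_2 = (2.31 − 0.30)/2 = 1.005 m; q_2 = 0.50 × 1.05 × 1.005 = 0.5276 m³/s
w_3 = (3.77 − 1.82)/2 = 0.975 m; q_3 = 0.42 × 0.87 × 0.975 = 0.3563 m³/s
w_4 = (4.13 − 2.31)/2 = 0.91 m; q_4 = 0.30 × 0.62 × 0.91 = 0.1693 m³/s
w_5 = (4.57 − 3.77)/2 = 0.4 m; q_5 = 0.23 × 0.45 × 0.4 = 0.04140 m³/s
w_6 = (4.57 − 4.13)/2 = 0.22 m; q_6 = 0.31 × 0.29 × 0.22 = 0.01978 m³/s
Q = Σ qᵢ = 1.158 m³/s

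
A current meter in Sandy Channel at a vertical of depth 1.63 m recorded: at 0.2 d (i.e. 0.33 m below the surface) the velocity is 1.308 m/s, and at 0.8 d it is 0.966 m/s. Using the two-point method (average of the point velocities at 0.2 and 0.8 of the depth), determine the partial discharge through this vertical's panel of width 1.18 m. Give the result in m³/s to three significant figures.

2.19 m³/s

v̄ = (1.308 + 0.966) / 2 = 1.137 m/s
q = v̄ × d × w = 1.137 × 1.63 × 1.18 = 2.187 m³/s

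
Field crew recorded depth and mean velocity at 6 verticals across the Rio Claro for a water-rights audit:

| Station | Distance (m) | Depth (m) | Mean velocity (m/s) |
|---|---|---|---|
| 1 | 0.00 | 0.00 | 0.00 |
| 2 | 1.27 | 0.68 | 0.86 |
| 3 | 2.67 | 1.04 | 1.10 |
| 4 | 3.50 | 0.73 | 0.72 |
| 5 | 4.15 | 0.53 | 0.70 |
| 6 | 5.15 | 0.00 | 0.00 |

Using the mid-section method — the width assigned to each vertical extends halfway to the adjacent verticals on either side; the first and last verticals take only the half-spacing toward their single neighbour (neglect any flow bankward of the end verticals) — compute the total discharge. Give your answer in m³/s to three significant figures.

w_2 = (2.67 − 0.00)/2 = 1.335 m; q_2 = 0.86 × 0.68 × 1.335 = 0.7807 m³/s
w_3 = (3.50 − 1.27)/2 = 1.115 m; q_3 = 1.10 × 1.04 × 1.115 = 1.276 m³/s
w_4 = (4.15 − 2.67)/2 = 0.74 m; q_4 = 0.72 × 0.73 × 0.74 = 0.3889 m³/s
w_5 = (5.15 − 3.50)/2 = 0.825 m; q_5 = 0.70 × 0.53 × 0.825 = 0.3061 m³/s
Stations 1, 6 contribute zero (depth or velocity is 0).
Q = Σ qᵢ = 2.751 m³/s

2.75 m³/s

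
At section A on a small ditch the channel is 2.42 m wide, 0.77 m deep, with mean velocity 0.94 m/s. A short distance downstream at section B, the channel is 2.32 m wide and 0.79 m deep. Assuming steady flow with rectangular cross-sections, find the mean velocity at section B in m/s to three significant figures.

Q = A₁V₁ = (2.42×0.77) × 0.94 = 1.752 m³/s
A₂ = 2.32 × 0.79 = 1.833 m²
V₂ = Q/A₂ = 1.752/1.833 = 0.9557 m/s

0.956 m/s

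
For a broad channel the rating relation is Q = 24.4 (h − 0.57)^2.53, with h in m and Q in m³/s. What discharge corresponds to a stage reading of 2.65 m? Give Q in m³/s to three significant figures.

156 m³/s

Q = 24.4 × (2.65 − 0.57)^2.53 = 24.4 × 2.08^2.53 = 155.6 m³/s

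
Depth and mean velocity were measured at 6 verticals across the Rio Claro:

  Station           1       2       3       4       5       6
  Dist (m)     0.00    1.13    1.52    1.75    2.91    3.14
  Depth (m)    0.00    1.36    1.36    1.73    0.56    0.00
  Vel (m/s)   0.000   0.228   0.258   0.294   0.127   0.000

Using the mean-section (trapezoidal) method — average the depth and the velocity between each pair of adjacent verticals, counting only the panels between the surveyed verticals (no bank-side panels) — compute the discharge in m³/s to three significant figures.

Panel 1-2: Δb = 1.13 m, d̄ = (0.00+1.36)/2 = 0.68, v̄ = (0.000+0.228)/2 = 0.114 → q = 1.13×0.68×0.114 = 0.08760 m³/s
Panel 2-3: Δb = 0.39 m, d̄ = (1.36+1.36)/2 = 1.36, v̄ = (0.228+0.258)/2 = 0.243 → q = 0.39×1.36×0.243 = 0.1289 m³/s
Panel 3-4: Δb = 0.23 m, d̄ = (1.36+1.73)/2 = 1.545, v̄ = (0.258+0.294)/2 = 0.276 → q = 0.23×1.545×0.276 = 0.09808 m³/s
Panel 4-5: Δb = 1.16 m, d̄ = (1.73+0.56)/2 = 1.145, v̄ = (0.294+0.127)/2 = 0.2105 → q = 1.16×1.145×0.2105 = 0.2796 m³/s
Panel 5-6: Δb = 0.23 m, d̄ = (0.56+0.00)/2 = 0.28, v̄ = (0.127+0.000)/2 = 0.0635 → q = 0.23×0.28×0.0635 = 0.004089 m³/s
Q = Σ q = 0.5982 m³/s

0.598 m³/s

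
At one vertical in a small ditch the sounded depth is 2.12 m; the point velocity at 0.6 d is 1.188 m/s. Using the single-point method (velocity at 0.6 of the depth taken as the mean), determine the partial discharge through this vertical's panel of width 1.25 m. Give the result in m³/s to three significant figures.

v̄ = v₀.₆ = 1.188 m/s
q = v̄ × d × w = 1.188 × 2.12 × 1.25 = 3.148 m³/s

3.15 m³/s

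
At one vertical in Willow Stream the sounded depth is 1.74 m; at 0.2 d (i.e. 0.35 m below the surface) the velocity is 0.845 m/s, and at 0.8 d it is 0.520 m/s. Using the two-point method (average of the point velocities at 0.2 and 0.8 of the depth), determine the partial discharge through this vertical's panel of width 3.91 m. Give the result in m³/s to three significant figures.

4.64 m³/s

v̄ = (0.845 + 0.520) / 2 = 0.6825 m/s
q = v̄ × d × w = 0.6825 × 1.74 × 3.91 = 4.643 m³/s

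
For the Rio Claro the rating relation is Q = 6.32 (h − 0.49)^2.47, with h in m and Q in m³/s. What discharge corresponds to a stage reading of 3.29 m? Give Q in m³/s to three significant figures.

Q = 6.32 × (3.29 − 0.49)^2.47 = 6.32 × 2.8^2.47 = 80.39 m³/s

80.4 m³/s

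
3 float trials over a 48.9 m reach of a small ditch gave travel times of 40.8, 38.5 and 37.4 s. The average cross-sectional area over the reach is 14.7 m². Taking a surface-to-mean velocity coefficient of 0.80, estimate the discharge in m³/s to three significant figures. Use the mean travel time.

14.8 m³/s

t̄ = (40.8 + 38.5 + 37.4) / 3 = 38.9 s
v_surface = L / t̄ = 48.9 / 38.9 = 1.257 m/s
v_mean = 0.80 × 1.257 = 1.006 m/s
Q = A × v_mean = 14.7 × 1.006 = 14.78 m³/s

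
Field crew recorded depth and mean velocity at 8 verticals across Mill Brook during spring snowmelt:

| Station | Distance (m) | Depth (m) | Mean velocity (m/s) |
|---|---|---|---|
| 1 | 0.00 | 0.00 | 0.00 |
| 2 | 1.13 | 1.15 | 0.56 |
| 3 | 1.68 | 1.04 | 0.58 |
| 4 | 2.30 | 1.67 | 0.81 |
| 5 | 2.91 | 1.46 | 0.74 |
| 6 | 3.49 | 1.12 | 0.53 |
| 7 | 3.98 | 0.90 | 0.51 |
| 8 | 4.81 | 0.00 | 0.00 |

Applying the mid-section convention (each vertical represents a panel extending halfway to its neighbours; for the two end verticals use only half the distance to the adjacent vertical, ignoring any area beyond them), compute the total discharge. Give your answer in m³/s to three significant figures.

w_2 = (1.68 − 0.00)/2 = 0.84 m; q_2 = 0.56 × 1.15 × 0.84 = 0.5410 m³/s
w_3 = (2.30 − 1.13)/2 = 0.585 m; q_3 = 0.58 × 1.04 × 0.585 = 0.3529 m³/s
w_4 = (2.91 − 1.68)/2 = 0.615 m; q_4 = 0.81 × 1.67 × 0.615 = 0.8319 m³/s
w_5 = (3.49 − 2.30)/2 = 0.595 m; q_5 = 0.74 × 1.46 × 0.595 = 0.6428 m³/s
w_6 = (3.98 − 2.91)/2 = 0.535 m; q_6 = 0.53 × 1.12 × 0.535 = 0.3176 m³/s
w_7 = (4.81 − 3.49)/2 = 0.66 m; q_7 = 0.51 × 0.90 × 0.66 = 0.3029 m³/s
Stations 1, 8 contribute zero (depth or velocity is 0).
Q = Σ qᵢ = 2.989 m³/s

2.99 m³/s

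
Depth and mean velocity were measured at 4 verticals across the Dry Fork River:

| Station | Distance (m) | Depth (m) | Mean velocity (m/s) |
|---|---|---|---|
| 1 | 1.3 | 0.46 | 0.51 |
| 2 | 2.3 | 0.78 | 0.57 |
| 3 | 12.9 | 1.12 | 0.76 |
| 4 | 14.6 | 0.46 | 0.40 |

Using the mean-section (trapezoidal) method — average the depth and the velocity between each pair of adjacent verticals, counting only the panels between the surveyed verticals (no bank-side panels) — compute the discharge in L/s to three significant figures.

7810 L/s

Panel 1-2: Δb = 1 m, d̄ = (0.46+0.78)/2 = 0.62, v̄ = (0.51+0.57)/2 = 0.54 → q = 1×0.62×0.54 = 0.3348 m³/s
Panel 2-3: Δb = 10.6 m, d̄ = (0.78+1.12)/2 = 0.95, v̄ = (0.57+0.76)/2 = 0.665 → q = 10.6×0.95×0.665 = 6.697 m³/s
Panel 3-4: Δb = 1.7 m, d̄ = (1.12+0.46)/2 = 0.79, v̄ = (0.76+0.40)/2 = 0.58 → q = 1.7×0.79×0.58 = 0.7789 m³/s
Q = Σ q = 7.810 m³/s
= 7.810 × 1000 = 7810 L/s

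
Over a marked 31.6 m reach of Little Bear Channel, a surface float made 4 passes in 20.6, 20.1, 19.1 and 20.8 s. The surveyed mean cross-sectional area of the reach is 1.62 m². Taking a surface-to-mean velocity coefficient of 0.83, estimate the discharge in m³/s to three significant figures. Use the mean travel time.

2.11 m³/s

t̄ = (20.6 + 20.1 + 19.1 + 20.8) / 4 = 20.15 s
v_surface = L / t̄ = 31.6 / 20.15 = 1.568 m/s
v_mean = 0.83 × 1.568 = 1.302 m/s
Q = A × v_mean = 1.62 × 1.302 = 2.109 m³/s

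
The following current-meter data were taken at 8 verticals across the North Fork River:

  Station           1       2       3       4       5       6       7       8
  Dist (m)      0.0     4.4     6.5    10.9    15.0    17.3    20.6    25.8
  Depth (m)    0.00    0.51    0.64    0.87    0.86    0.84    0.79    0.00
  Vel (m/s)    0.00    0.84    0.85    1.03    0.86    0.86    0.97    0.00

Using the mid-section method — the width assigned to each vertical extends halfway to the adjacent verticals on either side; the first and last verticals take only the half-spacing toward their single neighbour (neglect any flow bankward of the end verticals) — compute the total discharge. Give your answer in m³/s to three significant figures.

w_2 = (6.5 − 0.0)/2 = 3.25 m; q_2 = 0.84 × 0.51 × 3.25 = 1.392 m³/s
w_3 = (10.9 − 4.4)/2 = 3.25 m; q_3 = 0.85 × 0.64 × 3.25 = 1.768 m³/s
w_4 = (15.0 − 6.5)/2 = 4.25 m; q_4 = 1.03 × 0.87 × 4.25 = 3.808 m³/s
w_5 = (17.3 − 10.9)/2 = 3.2 m; q_5 = 0.86 × 0.86 × 3.2 = 2.367 m³/s
w_6 = (20.6 − 15.0)/2 = 2.8 m; q_6 = 0.86 × 0.84 × 2.8 = 2.023 m³/s
w_7 = (25.8 − 17.3)/2 = 4.25 m; q_7 = 0.97 × 0.79 × 4.25 = 3.257 m³/s
Stations 1, 8 contribute zero (depth or velocity is 0).
Q = Σ qᵢ = 14.61 m³/s

14.6 m³/s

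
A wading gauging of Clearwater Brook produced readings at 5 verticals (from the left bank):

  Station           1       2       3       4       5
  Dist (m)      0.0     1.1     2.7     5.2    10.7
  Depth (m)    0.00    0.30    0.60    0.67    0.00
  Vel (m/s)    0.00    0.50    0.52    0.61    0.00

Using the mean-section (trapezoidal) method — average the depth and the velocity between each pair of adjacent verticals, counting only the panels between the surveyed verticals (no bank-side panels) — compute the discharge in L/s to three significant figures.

Panel 1-2: Δb = 1.1 m, d̄ = (0.00+0.30)/2 = 0.15, v̄ = (0.00+0.50)/2 = 0.25 → q = 1.1×0.15×0.25 = 0.04125 m³/s
Panel 2-3: Δb = 1.6 m, d̄ = (0.30+0.60)/2 = 0.45, v̄ = (0.50+0.52)/2 = 0.51 → q = 1.6×0.45×0.51 = 0.3672 m³/s
Panel 3-4: Δb = 2.5 m, d̄ = (0.60+0.67)/2 = 0.635, v̄ = (0.52+0.61)/2 = 0.565 → q = 2.5×0.635×0.565 = 0.8969 m³/s
Panel 4-5: Δb = 5.5 m, d̄ = (0.67+0.00)/2 = 0.335, v̄ = (0.61+0.00)/2 = 0.305 → q = 5.5×0.335×0.305 = 0.5620 m³/s
Q = Σ q = 1.867 m³/s
= 1.867 × 1000 = 1867 L/s

1870 L/s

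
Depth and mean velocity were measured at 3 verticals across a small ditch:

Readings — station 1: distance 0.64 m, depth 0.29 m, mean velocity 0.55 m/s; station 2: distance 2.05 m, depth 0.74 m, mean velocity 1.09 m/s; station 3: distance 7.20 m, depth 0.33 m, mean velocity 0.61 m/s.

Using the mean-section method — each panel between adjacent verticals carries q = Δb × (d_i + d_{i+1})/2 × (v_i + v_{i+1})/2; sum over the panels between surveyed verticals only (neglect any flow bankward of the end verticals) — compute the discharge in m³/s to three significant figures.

2.94 m³/s

Panel 1-2: Δb = 1.41 m, d̄ = (0.29+0.74)/2 = 0.515, v̄ = (0.55+1.09)/2 = 0.82 → q = 1.41×0.515×0.82 = 0.5954 m³/s
Panel 2-3: Δb = 5.15 m, d̄ = (0.74+0.33)/2 = 0.535, v̄ = (1.09+0.61)/2 = 0.85 → q = 5.15×0.535×0.85 = 2.342 m³/s
Q = Σ q = 2.937 m³/s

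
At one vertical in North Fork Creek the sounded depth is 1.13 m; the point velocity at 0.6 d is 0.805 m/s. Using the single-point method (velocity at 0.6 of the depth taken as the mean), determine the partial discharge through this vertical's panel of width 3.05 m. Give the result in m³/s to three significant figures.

2.77 m³/s

v̄ = v₀.₆ = 0.805 m/s
q = v̄ × d × w = 0.8050 × 1.13 × 3.05 = 2.774 m³/s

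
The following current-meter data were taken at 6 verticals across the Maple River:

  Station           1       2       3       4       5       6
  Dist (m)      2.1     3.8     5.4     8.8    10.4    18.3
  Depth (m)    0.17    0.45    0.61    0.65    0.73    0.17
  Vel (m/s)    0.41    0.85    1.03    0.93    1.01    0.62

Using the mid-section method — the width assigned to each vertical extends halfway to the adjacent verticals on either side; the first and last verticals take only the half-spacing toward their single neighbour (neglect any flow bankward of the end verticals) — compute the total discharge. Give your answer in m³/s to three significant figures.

w_1 = (3.8 − 2.1)/2 = 0.85 m; q_1 = 0.41 × 0.17 × 0.85 = 0.05925 m³/s
w_2 = (5.4 − 2.1)/2 = 1.65 m; q_2 = 0.85 × 0.45 × 1.65 = 0.6311 m³/s
w_3 = (8.8 − 3.8)/2 = 2.5 m; q_3 = 1.03 × 0.61 × 2.5 = 1.571 m³/s
w_4 = (10.4 − 5.4)/2 = 2.5 m; q_4 = 0.93 × 0.65 × 2.5 = 1.511 m³/s
w_5 = (18.3 − 8.8)/2 = 4.75 m; q_5 = 1.01 × 0.73 × 4.75 = 3.502 m³/s
w_6 = (18.3 − 10.4)/2 = 3.95 m; q_6 = 0.62 × 0.17 × 3.95 = 0.4163 m³/s
Q = Σ qᵢ = 7.691 m³/s

7.69 m³/s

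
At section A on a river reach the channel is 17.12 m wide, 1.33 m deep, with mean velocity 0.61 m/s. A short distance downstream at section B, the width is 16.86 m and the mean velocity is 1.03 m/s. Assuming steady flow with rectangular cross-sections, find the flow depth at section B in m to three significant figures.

Q = A₁V₁ = (17.12×1.33) × 0.61 = 13.89 m³/s
d₂ = Q/(b₂ V₂) = 13.89/(16.86×1.03) = 0.7998 m

0.800 m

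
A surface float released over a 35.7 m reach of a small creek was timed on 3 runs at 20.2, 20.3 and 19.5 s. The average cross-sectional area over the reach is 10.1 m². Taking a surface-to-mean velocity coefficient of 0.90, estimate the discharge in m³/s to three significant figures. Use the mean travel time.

16.2 m³/s

t̄ = (20.2 + 20.3 + 19.5) / 3 = 20 s
v_surface = L / t̄ = 35.7 / 20 = 1.785 m/s
v_mean = 0.90 × 1.785 = 1.607 m/s
Q = A × v_mean = 10.1 × 1.607 = 16.23 m³/s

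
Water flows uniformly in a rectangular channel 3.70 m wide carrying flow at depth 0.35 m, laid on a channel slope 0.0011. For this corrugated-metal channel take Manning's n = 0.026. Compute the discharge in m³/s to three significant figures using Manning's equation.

0.731 m³/s

A = b·y = 3.70 × 0.35 = 1.295 m²
P = b + 2y = 3.70 + 2×0.35 = 4.400 m
R = A/P = 1.295/4.400 = 0.2943 m
Q = (1/n)·A·R^(2/3)·S^(1/2) = (1/0.026) × 1.295 × 0.2943^(2/3) × 0.0011^(1/2) = 0.7309 m³/s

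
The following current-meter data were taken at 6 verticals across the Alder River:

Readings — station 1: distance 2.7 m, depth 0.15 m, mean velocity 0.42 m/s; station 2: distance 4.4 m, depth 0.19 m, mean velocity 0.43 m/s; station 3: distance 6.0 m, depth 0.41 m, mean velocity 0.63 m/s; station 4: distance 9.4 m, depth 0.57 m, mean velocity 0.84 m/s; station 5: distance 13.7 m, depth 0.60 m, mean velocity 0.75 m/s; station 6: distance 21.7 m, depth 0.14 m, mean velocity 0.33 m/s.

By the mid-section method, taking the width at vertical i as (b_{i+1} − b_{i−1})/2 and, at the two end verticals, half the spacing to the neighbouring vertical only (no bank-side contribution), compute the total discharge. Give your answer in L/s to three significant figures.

5630 L/s

w_1 = (4.4 − 2.7)/2 = 0.85 m; q_1 = 0.42 × 0.15 × 0.85 = 0.05355 m³/s
w_2 = (6.0 − 2.7)/2 = 1.65 m; q_2 = 0.43 × 0.19 × 1.65 = 0.1348 m³/s
w_3 = (9.4 − 4.4)/2 = 2.5 m; q_3 = 0.63 × 0.41 × 2.5 = 0.6458 m³/s
w_4 = (13.7 − 6.0)/2 = 3.85 m; q_4 = 0.84 × 0.57 × 3.85 = 1.843 m³/s
w_5 = (21.7 − 9.4)/2 = 6.15 m; q_5 = 0.75 × 0.60 × 6.15 = 2.768 m³/s
w_6 = (21.7 − 13.7)/2 = 4 m; q_6 = 0.33 × 0.14 × 4 = 0.1848 m³/s
Q = Σ qᵢ = 5.630 m³/s
= 5.630 × 1000 = 5630 L/s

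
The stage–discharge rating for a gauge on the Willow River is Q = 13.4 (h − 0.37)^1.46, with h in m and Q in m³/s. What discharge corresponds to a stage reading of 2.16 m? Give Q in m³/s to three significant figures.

31.4 m³/s

Q = 13.4 × (2.16 − 0.37)^1.46 = 13.4 × 1.79^1.46 = 31.35 m³/s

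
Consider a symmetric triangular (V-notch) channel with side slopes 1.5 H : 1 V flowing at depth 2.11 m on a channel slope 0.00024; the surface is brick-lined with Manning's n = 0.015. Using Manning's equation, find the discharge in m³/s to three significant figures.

A = z·y² = 1.5×2.11² = 6.678 m²
P = 2y√(1+z²) = 2×2.11×√(1+1.5²) = 7.608 m
R = A/P = 6.678/7.608 = 0.8778 m
Q = (1/n)·A·R^(2/3)·S^(1/2) = (1/0.015) × 6.678 × 0.8778^(2/3) × 0.00024^(1/2) = 6.323 m³/s

6.32 m³/s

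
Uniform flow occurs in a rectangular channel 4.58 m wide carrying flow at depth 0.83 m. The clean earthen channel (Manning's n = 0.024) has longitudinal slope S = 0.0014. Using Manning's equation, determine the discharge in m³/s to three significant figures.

A = b·y = 4.58 × 0.83 = 3.801 m²
P = b + 2y = 4.58 + 2×0.83 = 6.240 m
R = A/P = 3.801/6.240 = 0.6092 m
Q = (1/n)·A·R^(2/3)·S^(1/2) = (1/0.024) × 3.801 × 0.6092^(2/3) × 0.0014^(1/2) = 4.259 m³/s

4.26 m³/s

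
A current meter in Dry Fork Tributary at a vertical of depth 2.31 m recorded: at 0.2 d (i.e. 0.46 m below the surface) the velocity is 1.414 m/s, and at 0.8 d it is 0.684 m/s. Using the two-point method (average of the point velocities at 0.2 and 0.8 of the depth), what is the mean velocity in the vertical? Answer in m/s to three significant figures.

v̄ = (1.414 + 0.684) / 2 = 1.049 m/s

1.05 m/s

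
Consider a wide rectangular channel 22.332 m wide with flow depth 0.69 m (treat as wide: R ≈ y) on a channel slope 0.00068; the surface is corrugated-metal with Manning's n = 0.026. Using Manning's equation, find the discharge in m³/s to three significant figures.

12.1 m³/s

A = b·y = 22.332 × 0.69 = 15.41 m²
Wide channel: R ≈ y = 0.69 m
Q = (1/n)·A·R^(2/3)·S^(1/2) = (1/0.026) × 15.41 × 0.6900^(2/3) × 0.00068^(1/2) = 12.07 m³/s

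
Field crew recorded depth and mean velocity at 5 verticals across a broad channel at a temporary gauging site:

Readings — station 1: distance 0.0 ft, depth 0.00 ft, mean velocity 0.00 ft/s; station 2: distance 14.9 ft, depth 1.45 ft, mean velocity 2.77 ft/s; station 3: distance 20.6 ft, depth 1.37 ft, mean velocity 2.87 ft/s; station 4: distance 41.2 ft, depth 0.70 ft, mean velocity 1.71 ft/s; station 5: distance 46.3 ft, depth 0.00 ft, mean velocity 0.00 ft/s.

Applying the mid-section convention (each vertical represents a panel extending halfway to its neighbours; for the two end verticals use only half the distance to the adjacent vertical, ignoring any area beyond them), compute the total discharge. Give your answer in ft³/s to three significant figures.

w_2 = (20.6 − 0.0)/2 = 10.3 ft; q_2 = 2.77 × 1.45 × 10.3 = 41.37 ft³/s
w_3 = (41.2 − 14.9)/2 = 13.15 ft; q_3 = 2.87 × 1.37 × 13.15 = 51.70 ft³/s
w_4 = (46.3 − 20.6)/2 = 12.85 ft; q_4 = 1.71 × 0.70 × 12.85 = 15.38 ft³/s
Stations 1, 5 contribute zero (depth or velocity is 0).
Q = Σ qᵢ = 108.5 ft³/s

108 ft³/s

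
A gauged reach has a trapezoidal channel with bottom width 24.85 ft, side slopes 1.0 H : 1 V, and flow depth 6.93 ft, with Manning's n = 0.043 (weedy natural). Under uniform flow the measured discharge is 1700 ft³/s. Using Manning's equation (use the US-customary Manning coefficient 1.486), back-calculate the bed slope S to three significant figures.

0.00591

A = (b + z·y)·y = (24.85 + 1.0×6.93)×6.93 = 220.2 ft²
P = b + 2y√(1+z²) = 24.85 + 2×6.93×√(1+1.0²) = 44.45 ft
R = A/P = 220.2/44.45 = 4.955 ft
S = (Q·n / (1.486·A·R^(2/3)))² = (1700×0.043 / (1.486×220.2×2.906))² = 0.005907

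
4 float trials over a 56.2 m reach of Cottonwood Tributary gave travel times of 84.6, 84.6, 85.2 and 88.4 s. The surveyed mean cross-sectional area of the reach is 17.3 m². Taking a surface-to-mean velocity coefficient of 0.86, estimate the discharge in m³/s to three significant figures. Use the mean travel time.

t̄ = (84.6 + 84.6 + 85.2 + 88.4) / 4 = 85.7 s
v_surface = L / t̄ = 56.2 / 85.7 = 0.6558 m/s
v_mean = 0.86 × 0.6558 = 0.5640 m/s
Q = A × v_mean = 17.3 × 0.5640 = 9.757 m³/s

9.76 m³/s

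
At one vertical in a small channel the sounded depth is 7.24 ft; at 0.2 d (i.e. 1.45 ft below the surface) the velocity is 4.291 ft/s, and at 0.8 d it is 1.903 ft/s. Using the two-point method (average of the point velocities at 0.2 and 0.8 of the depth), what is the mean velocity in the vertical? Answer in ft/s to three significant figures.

3.10 ft/s

v̄ = (4.291 + 1.903) / 2 = 3.097 ft/s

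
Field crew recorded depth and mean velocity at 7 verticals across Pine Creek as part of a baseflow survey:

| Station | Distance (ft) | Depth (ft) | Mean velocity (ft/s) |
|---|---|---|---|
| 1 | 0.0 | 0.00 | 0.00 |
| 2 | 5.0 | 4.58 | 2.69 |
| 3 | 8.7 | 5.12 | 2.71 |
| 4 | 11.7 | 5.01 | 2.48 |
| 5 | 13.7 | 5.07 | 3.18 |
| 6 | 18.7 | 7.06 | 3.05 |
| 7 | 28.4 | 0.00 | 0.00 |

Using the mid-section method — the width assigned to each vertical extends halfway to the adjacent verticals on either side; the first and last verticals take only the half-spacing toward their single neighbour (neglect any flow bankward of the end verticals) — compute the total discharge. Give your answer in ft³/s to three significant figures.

w_2 = (8.7 − 0.0)/2 = 4.35 ft; q_2 = 2.69 × 4.58 × 4.35 = 53.59 ft³/s
w_3 = (11.7 − 5.0)/2 = 3.35 ft; q_3 = 2.71 × 5.12 × 3.35 = 46.48 ft³/s
w_4 = (13.7 − 8.7)/2 = 2.5 ft; q_4 = 2.48 × 5.01 × 2.5 = 31.06 ft³/s
w_5 = (18.7 − 11.7)/2 = 3.5 ft; q_5 = 3.18 × 5.07 × 3.5 = 56.43 ft³/s
w_6 = (28.4 − 13.7)/2 = 7.35 ft; q_6 = 3.05 × 7.06 × 7.35 = 158.3 ft³/s
Stations 1, 7 contribute zero (depth or velocity is 0).
Q = Σ qᵢ = 345.8 ft³/s

346 ft³/s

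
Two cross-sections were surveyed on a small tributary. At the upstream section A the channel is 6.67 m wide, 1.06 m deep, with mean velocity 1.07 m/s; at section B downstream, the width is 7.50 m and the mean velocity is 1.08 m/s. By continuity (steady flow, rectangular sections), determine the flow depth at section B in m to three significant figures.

0.934 m

Q = A₁V₁ = (6.67×1.06) × 1.07 = 7.565 m³/s
d₂ = Q/(b₂ V₂) = 7.565/(7.50×1.08) = 0.9340 m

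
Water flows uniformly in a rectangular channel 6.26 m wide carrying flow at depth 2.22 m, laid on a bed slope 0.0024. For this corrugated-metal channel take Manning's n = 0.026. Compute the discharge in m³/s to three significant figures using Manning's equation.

A = b·y = 6.26 × 2.22 = 13.90 m²
P = b + 2y = 6.26 + 2×2.22 = 10.70 m
R = A/P = 13.90/10.70 = 1.299 m
Q = (1/n)·A·R^(2/3)·S^(1/2) = (1/0.026) × 13.90 × 1.299^(2/3) × 0.0024^(1/2) = 31.17 m³/s

31.2 m³/s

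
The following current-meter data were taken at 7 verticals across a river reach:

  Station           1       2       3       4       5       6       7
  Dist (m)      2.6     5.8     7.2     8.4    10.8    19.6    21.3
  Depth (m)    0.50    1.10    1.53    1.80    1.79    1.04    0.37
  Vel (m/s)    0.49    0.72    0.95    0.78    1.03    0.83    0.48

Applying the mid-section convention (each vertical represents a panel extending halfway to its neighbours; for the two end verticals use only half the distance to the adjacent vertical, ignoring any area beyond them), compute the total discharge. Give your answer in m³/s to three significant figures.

w_1 = (5.8 − 2.6)/2 = 1.6 m; q_1 = 0.49 × 0.50 × 1.6 = 0.3920 m³/s
w_2 = (7.2 − 2.6)/2 = 2.3 m; q_2 = 0.72 × 1.10 × 2.3 = 1.822 m³/s
w_3 = (8.4 − 5.8)/2 = 1.3 m; q_3 = 0.95 × 1.53 × 1.3 = 1.890 m³/s
w_4 = (10.8 − 7.2)/2 = 1.8 m; q_4 = 0.78 × 1.80 × 1.8 = 2.527 m³/s
w_5 = (19.6 − 8.4)/2 = 5.6 m; q_5 = 1.03 × 1.79 × 5.6 = 10.32 m³/s
w_6 = (21.3 − 10.8)/2 = 5.25 m; q_6 = 0.83 × 1.04 × 5.25 = 4.532 m³/s
w_7 = (21.3 − 19.6)/2 = 0.85 m; q_7 = 0.48 × 0.37 × 0.85 = 0.1510 m³/s
Q = Σ qᵢ = 21.64 m³/s

21.6 m³/s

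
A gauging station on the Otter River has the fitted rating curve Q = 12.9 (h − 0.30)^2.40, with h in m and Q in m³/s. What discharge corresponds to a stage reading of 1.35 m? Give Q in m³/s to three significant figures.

14.5 m³/s

Q = 12.9 × (1.35 − 0.30)^2.40 = 12.9 × 1.05^2.40 = 14.50 m³/s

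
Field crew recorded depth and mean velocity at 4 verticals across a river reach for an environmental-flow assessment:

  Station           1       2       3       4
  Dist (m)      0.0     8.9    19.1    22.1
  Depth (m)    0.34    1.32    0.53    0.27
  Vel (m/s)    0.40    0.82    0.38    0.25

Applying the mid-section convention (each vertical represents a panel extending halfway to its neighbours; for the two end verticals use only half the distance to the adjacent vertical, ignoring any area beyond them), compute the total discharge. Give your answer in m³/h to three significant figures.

44500 m³/h

w_1 = (8.9 − 0.0)/2 = 4.45 m; q_1 = 0.40 × 0.34 × 4.45 = 0.6052 m³/s
w_2 = (19.1 − 0.0)/2 = 9.55 m; q_2 = 0.82 × 1.32 × 9.55 = 10.34 m³/s
w_3 = (22.1 − 8.9)/2 = 6.6 m; q_3 = 0.38 × 0.53 × 6.6 = 1.329 m³/s
w_4 = (22.1 − 19.1)/2 = 1.5 m; q_4 = 0.25 × 0.27 × 1.5 = 0.1013 m³/s
Q = Σ qᵢ = 12.37 m³/s
= 12.37 × 3600 = 44540 m³/h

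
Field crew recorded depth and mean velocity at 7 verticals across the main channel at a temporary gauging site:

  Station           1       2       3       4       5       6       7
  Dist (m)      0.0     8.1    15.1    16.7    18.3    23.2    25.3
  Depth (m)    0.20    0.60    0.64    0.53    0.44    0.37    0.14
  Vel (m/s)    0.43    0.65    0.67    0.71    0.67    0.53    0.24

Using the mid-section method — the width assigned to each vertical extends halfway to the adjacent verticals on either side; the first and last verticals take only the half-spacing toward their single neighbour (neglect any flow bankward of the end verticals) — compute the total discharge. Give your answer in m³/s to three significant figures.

w_1 = (8.1 − 0.0)/2 = 4.05 m; q_1 = 0.43 × 0.20 × 4.05 = 0.3483 m³/s
w_2 = (15.1 − 0.0)/2 = 7.55 m; q_2 = 0.65 × 0.60 × 7.55 = 2.945 m³/s
w_3 = (16.7 − 8.1)/2 = 4.3 m; q_3 = 0.67 × 0.64 × 4.3 = 1.844 m³/s
w_4 = (18.3 − 15.1)/2 = 1.6 m; q_4 = 0.71 × 0.53 × 1.6 = 0.6021 m³/s
w_5 = (23.2 − 16.7)/2 = 3.25 m; q_5 = 0.67 × 0.44 × 3.25 = 0.9581 m³/s
w_6 = (25.3 − 18.3)/2 = 3.5 m; q_6 = 0.53 × 0.37 × 3.5 = 0.6864 m³/s
w_7 = (25.3 − 23.2)/2 = 1.05 m; q_7 = 0.24 × 0.14 × 1.05 = 0.03528 m³/s
Q = Σ qᵢ = 7.418 m³/s

7.42 m³/s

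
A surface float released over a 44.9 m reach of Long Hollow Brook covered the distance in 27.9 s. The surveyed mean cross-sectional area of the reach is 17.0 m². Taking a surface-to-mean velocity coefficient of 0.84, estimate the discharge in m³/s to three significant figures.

23.0 m³/s

v_surface = L / t̄ = 44.9 / 27.9 = 1.609 m/s
v_mean = 0.84 × 1.609 = 1.352 m/s
Q = A × v_mean = 17.0 × 1.352 = 22.98 m³/s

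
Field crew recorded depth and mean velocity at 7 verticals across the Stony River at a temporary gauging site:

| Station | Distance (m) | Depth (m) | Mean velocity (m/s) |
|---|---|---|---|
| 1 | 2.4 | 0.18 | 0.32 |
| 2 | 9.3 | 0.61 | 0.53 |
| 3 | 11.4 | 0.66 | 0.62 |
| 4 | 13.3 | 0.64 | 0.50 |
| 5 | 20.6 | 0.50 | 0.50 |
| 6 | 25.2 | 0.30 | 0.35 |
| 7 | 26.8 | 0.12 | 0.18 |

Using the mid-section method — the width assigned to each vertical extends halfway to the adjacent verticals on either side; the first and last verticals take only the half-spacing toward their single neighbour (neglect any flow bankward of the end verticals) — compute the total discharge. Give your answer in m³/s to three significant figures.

5.77 m³/s

w_1 = (9.3 − 2.4)/2 = 3.45 m; q_1 = 0.32 × 0.18 × 3.45 = 0.1987 m³/s
w_2 = (11.4 − 2.4)/2 = 4.5 m; q_2 = 0.53 × 0.61 × 4.5 = 1.455 m³/s
w_3 = (13.3 − 9.3)/2 = 2 m; q_3 = 0.62 × 0.66 × 2 = 0.8184 m³/s
w_4 = (20.6 − 11.4)/2 = 4.6 m; q_4 = 0.50 × 0.64 × 4.6 = 1.472 m³/s
w_5 = (25.2 − 13.3)/2 = 5.95 m; q_5 = 0.50 × 0.50 × 5.95 = 1.488 m³/s
w_6 = (26.8 − 20.6)/2 = 3.1 m; q_6 = 0.35 × 0.30 × 3.1 = 0.3255 m³/s
w_7 = (26.8 − 25.2)/2 = 0.8 m; q_7 = 0.18 × 0.12 × 0.8 = 0.01728 m³/s
Q = Σ qᵢ = 5.774 m³/s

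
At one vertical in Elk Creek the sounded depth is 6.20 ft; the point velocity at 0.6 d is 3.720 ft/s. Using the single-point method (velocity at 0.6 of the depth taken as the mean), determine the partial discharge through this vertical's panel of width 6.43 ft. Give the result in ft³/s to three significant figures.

v̄ = v₀.₆ = 3.720 ft/s
q = v̄ × d × w = 3.720 × 6.20 × 6.43 = 148.3 ft³/s

148 ft³/s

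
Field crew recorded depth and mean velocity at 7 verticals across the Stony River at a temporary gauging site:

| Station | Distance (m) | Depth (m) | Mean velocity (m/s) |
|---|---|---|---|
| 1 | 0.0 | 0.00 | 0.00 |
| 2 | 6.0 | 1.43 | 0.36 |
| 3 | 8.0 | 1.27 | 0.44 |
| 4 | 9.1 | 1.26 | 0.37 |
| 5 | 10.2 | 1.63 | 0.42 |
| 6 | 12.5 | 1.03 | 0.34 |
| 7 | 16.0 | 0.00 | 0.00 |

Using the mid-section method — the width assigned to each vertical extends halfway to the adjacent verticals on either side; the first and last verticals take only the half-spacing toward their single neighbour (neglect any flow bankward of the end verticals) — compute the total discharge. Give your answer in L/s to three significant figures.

w_2 = (8.0 − 0.0)/2 = 4 m; q_2 = 0.36 × 1.43 × 4 = 2.059 m³/s
w_3 = (9.1 − 6.0)/2 = 1.55 m; q_3 = 0.44 × 1.27 × 1.55 = 0.8661 m³/s
w_4 = (10.2 − 8.0)/2 = 1.1 m; q_4 = 0.37 × 1.26 × 1.1 = 0.5128 m³/s
w_5 = (12.5 − 9.1)/2 = 1.7 m; q_5 = 0.42 × 1.63 × 1.7 = 1.164 m³/s
w_6 = (16.0 − 10.2)/2 = 2.9 m; q_6 = 0.34 × 1.03 × 2.9 = 1.016 m³/s
Stations 1, 7 contribute zero (depth or velocity is 0).
Q = Σ qᵢ = 5.618 m³/s
= 5.618 × 1000 = 5618 L/s

5620 L/s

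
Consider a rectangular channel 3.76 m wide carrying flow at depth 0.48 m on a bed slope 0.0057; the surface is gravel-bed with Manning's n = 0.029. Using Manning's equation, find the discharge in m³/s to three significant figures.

2.48 m³/s

A = b·y = 3.76 × 0.48 = 1.805 m²
P = b + 2y = 3.76 + 2×0.48 = 4.720 m
R = A/P = 1.805/4.720 = 0.3824 m
Q = (1/n)·A·R^(2/3)·S^(1/2) = (1/0.029) × 1.805 × 0.3824^(2/3) × 0.0057^(1/2) = 2.475 m³/s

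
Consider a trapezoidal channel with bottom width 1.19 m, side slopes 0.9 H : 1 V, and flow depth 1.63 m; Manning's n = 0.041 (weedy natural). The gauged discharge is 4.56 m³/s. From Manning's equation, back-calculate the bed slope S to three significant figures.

A = (b + z·y)·y = (1.19 + 0.9×1.63)×1.63 = 4.331 m²
P = b + 2y√(1+z²) = 1.19 + 2×1.63×√(1+0.9²) = 5.576 m
R = A/P = 4.331/5.576 = 0.7767 m
S = (Q·n / (1·A·R^(2/3)))² = (4.56×0.041 / (1×4.331×0.8450))² = 0.002610

0.00261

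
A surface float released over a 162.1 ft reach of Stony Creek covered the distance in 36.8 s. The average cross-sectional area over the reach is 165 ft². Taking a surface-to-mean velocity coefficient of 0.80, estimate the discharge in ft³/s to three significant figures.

v_surface = L / t̄ = 162.1 / 36.8 = 4.405 ft/s
v_mean = 0.80 × 4.405 = 3.524 ft/s
Q = A × v_mean = 165 × 3.524 = 581.4 ft³/s

581 ft³/s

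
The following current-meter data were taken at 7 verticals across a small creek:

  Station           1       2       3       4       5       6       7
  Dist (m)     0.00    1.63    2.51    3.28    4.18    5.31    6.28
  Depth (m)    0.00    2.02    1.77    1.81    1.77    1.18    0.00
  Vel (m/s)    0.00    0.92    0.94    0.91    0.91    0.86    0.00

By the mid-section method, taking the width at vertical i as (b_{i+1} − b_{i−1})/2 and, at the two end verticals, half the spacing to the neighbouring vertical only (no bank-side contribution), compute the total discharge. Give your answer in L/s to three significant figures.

7780 L/s

w_2 = (2.51 − 0.00)/2 = 1.255 m; q_2 = 0.92 × 2.02 × 1.255 = 2.332 m³/s
w_3 = (3.28 − 1.63)/2 = 0.825 m; q_3 = 0.94 × 1.77 × 0.825 = 1.373 m³/s
w_4 = (4.18 − 2.51)/2 = 0.835 m; q_4 = 0.91 × 1.81 × 0.835 = 1.375 m³/s
w_5 = (5.31 − 3.28)/2 = 1.015 m; q_5 = 0.91 × 1.77 × 1.015 = 1.635 m³/s
w_6 = (6.28 − 4.18)/2 = 1.05 m; q_6 = 0.86 × 1.18 × 1.05 = 1.066 m³/s
Stations 1, 7 contribute zero (depth or velocity is 0).
Q = Σ qᵢ = 7.781 m³/s
= 7.781 × 1000 = 7781 L/s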